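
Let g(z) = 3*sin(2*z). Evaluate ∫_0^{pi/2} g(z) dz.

An antiderivative is F(z) = -3*cos(2*z)/2.
Then F(pi/2) - F(0) = (3/2) - (-3/2) = 3.

3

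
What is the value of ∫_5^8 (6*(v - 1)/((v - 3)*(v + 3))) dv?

-14*log(2) + 2*log(5) + 4*log(11)

Factor the denominator: v**2 - 9 = (v + 3)(v - 3).
Partial fractions: 6*(v - 1)/((v - 3)*(v + 3)) = 4/(v + 3) + 2/(v - 3).
An antiderivative is F(v) = 2*log(v - 3) + 4*log(v + 3).
Then F(8) - F(5) = (2*log(5) + 4*log(11)) - (14*log(2)) = -14*log(2) + 2*log(5) + 4*log(11).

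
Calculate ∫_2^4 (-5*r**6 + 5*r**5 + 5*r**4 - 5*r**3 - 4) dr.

-52972/7

By the power rule, an antiderivative is F(r) = -5*r**7/7 + 5*r**6/6 + r**5 - 5*r**4/4 - 4*r.
Then F(4) - F(2) = (-159632/21) - (-716/21) = -52972/7.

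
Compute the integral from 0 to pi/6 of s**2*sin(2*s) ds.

-1/8 - pi**2/144 + sqrt(3)*pi/24

Integrate by parts twice (u = s^2, dv = sin(2*s) ds).
An antiderivative is F(s) = -s**2*cos(2*s)/2 + s*sin(2*s)/2 + cos(2*s)/4.
Then F(pi/6) - F(0) = (-pi**2/144 + 1/8 + sqrt(3)*pi/24) - (1/4) = -1/8 - pi**2/144 + sqrt(3)*pi/24.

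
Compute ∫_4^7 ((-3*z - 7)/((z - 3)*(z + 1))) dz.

Factor the denominator: z**2 - 2*z - 3 = (z + 1)(z - 3).
Partial fractions: (-3*z - 7)/((z - 3)*(z + 1)) = 1/(z + 1) - 4/(z - 3).
An antiderivative is F(z) = -4*log(z - 3) + log(z + 1).
Then F(7) - F(4) = (-log(32)) - (log(5)) = -5*log(2) - log(5).

-5*log(2) - log(5)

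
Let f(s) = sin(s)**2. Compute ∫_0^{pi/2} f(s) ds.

pi/4

Use the identity sin^2(s) = (1 - cos(2*s))/2.
An antiderivative is F(s) = s/2 - sin(2*s)/4.
Then F(pi/2) - F(0) = (pi/4) - (0) = pi/4.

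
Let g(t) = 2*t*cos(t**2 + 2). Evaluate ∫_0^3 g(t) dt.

sin(11) - sin(2)

Let u = t**2 + 2, so du = 2*t dt. When t = 0, u = 2; when t = 3, u = 11.
The integral becomes ∫ cos(u) du from 2 to 11, with antiderivative sin(u).
Back in t: F(t) = sin(t**2 + 2).
Then F(3) - F(0) = (sin(11)) - (sin(2)) = sin(11) - sin(2).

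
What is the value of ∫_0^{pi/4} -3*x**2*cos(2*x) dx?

3/4 - 3*pi**2/32

Integrate by parts twice (u = x^2, dv = -3*cos(2*x) dx).
An antiderivative is F(x) = -3*x**2*sin(2*x)/2 - 3*x*cos(2*x)/2 + 3*sin(2*x)/4.
Then F(pi/4) - F(0) = (3/4 - 3*pi**2/32) - (0) = 3/4 - 3*pi**2/32.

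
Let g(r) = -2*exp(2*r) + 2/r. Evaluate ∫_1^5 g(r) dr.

-exp(10) + log(25) + exp(2)

An antiderivative is F(r) = -exp(2*r) + 2*log(r).
Then F(5) - F(1) = (-exp(10) + log(25)) - (-exp(2)) = -exp(10) + log(25) + exp(2).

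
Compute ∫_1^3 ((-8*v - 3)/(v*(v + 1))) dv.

Factor the denominator: v**2 + v = (v + 1)v.
Partial fractions: (-8*v - 3)/(v*(v + 1)) = -5/(v + 1) - 3/v.
An antiderivative is F(v) = -3*log(v) - 5*log(v + 1).
Then F(3) - F(1) = (-10*log(2) - 3*log(3)) - (-log(32)) = -5*log(2) - 3*log(3).

-5*log(2) - 3*log(3)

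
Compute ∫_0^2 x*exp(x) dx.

1 + exp(2)

Integrate by parts once (u = x, dv = exp(x) dx).
An antiderivative is F(x) = (x - 1)*exp(x).
Then F(2) - F(0) = (exp(2)) - (-1) = 1 + exp(2).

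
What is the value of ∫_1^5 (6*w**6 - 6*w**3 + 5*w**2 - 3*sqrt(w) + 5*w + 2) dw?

By the power rule, an antiderivative is F(w) = 6*w**7/7 - 3*w**4/2 - 2*w**(3/2) + 5*w**3/3 + 5*w**2/2 + 2*w.
Then F(5) - F(1) = (1392460/21 - 10*sqrt(5)) - (74/21) = 1392386/21 - 10*sqrt(5).

1392386/21 - 10*sqrt(5)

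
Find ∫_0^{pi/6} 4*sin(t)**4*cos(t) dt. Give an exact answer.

1/40

Let u = sin(t), so du = cos(t) dt. When t = 0, u = 0; when t = pi/6, u = 1/2.
The integral becomes 4·∫ u**4 du from 0 to 1/2, with antiderivative 4*u**5/5.
Back in t: F(t) = 4*sin(t)**5/5.
Then F(pi/6) - F(0) = (1/40) - (0) = 1/40.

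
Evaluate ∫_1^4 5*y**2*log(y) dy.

Integrate by parts once (u = ln y, dv = 5*y**2 dy).
An antiderivative is F(y) = 5*y**3*(3*log(y) - 1)/9.
Then F(4) - F(1) = (-320/9 + 640*log(2)/3) - (-5/9) = -35 + 640*log(2)/3.

-35 + 640*log(2)/3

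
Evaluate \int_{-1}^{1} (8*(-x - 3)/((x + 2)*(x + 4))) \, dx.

Factor the denominator: x**2 + 6*x + 8 = (x + 4)(x + 2).
Partial fractions: 8*(-x - 3)/((x + 2)*(x + 4)) = -4/(x + 4) - 4/(x + 2).
An antiderivative is F(x) = -4*log(x + 2) - 4*log(x + 4).
Then F(1) - F(-1) = (-4*log(5) - 4*log(3)) - (-log(81)) = -4*log(5).

-4*log(5)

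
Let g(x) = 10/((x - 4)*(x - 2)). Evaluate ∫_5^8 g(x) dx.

log(32)

Factor the denominator: x**2 - 6*x + 8 = (x - 2)(x - 4).
Partial fractions: 10/((x - 4)*(x - 2)) = -5/(x - 2) + 5/(x - 4).
An antiderivative is F(x) = 5*log(x - 4) - 5*log(x - 2).
Then F(8) - F(5) = (-5*log(3) + 5*log(2)) - (-5*log(3)) = log(32).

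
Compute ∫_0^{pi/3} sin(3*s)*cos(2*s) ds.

3/10

Use the identity sin(3*s)cos(2*s) = [sin(5*s) + sin(s)]/2.
An antiderivative is F(s) = -cos(s)/2 - cos(5*s)/10.
Then F(pi/3) - F(0) = (-3/10) - (-3/5) = 3/10.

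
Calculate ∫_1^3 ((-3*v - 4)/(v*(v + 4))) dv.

Factor the denominator: v**2 + 4*v = (v + 4)v.
Partial fractions: (-3*v - 4)/(v*(v + 4)) = -2/(v + 4) - 1/v.
An antiderivative is F(v) = -log(v) - 2*log(v + 4).
Then F(3) - F(1) = (-2*log(7) - log(3)) - (-log(25)) = -2*log(7) - log(3) + 2*log(5).

-2*log(7) - log(3) + 2*log(5)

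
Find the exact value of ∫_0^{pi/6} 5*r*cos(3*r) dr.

Integrate by parts once (u = r, dv = 5*cos(3*r) dr).
An antiderivative is F(r) = 5*r*sin(3*r)/3 + 5*cos(3*r)/9.
Then F(pi/6) - F(0) = (5*pi/18) - (5/9) = -5/9 + 5*pi/18.

-5/9 + 5*pi/18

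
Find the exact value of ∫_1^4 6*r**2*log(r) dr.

-42 + 256*log(2)

Integrate by parts once (u = ln r, dv = 6*r**2 dr).
An antiderivative is F(r) = 2*r**3*(3*log(r) - 1)/3.
Then F(4) - F(1) = (-128/3 + 256*log(2)) - (-2/3) = -42 + 256*log(2).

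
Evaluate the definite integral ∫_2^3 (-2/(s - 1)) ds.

-log(4)

An antiderivative is F(s) = -2*log(s - 1).
Then F(3) - F(2) = (-log(4)) - (0) = -log(4).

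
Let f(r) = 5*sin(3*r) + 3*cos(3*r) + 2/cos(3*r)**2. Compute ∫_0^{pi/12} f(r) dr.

7/3 - sqrt(2)/3

An antiderivative is F(r) = sin(3*r) - 5*cos(3*r)/3 + 2*tan(3*r)/3.
Then F(pi/12) - F(0) = (2/3 - sqrt(2)/3) - (-5/3) = 7/3 - sqrt(2)/3.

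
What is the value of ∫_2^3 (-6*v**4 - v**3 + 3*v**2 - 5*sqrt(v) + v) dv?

-4959/20 - 10*sqrt(3) + 20*sqrt(2)/3

By the power rule, an antiderivative is F(v) = -6*v**5/5 - v**4/4 - 10*v**(3/2)/3 + v**3 + v**2/2.
Then F(3) - F(2) = (-5607/20 - 10*sqrt(3)) - (-162/5 - 20*sqrt(2)/3) = -4959/20 - 10*sqrt(3) + 20*sqrt(2)/3.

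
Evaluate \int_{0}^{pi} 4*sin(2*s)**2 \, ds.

2*pi

Use the identity sin^2(2*s) = (1 - cos(4*s))/2.
An antiderivative is F(s) = 2*s - sin(4*s)/2.
Then F(pi) - F(0) = (2*pi) - (0) = 2*pi.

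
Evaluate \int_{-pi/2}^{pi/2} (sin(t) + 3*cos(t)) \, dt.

6

An antiderivative is F(t) = 3*sin(t) - cos(t).
Then F(pi/2) - F(-pi/2) = (3) - (-3) = 6.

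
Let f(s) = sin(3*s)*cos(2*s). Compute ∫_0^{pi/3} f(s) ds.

3/10

Use the identity sin(3*s)cos(2*s) = [sin(5*s) + sin(s)]/2.
An antiderivative is F(s) = -cos(s)/2 - cos(5*s)/10.
Then F(pi/3) - F(0) = (-3/10) - (-3/5) = 3/10.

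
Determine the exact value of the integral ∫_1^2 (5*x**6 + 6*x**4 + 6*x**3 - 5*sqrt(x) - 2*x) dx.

By the power rule, an antiderivative is F(x) = 5*x**7/7 + 6*x**5/5 + 3*x**4/2 - 10*x**(3/2)/3 - x**2.
Then F(2) - F(1) = (5244/35 - 20*sqrt(2)/3) - (-193/210) = 31657/210 - 20*sqrt(2)/3.

31657/210 - 20*sqrt(2)/3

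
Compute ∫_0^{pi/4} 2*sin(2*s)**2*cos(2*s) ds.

1/3

Let u = sin(2*s), so du = 2*cos(2*s) ds. When s = 0, u = 0; when s = pi/4, u = 1.
The integral becomes ∫ u**2 du from 0 to 1, with antiderivative u**3/3.
Back in s: F(s) = sin(2*s)**3/3.
Then F(pi/4) - F(0) = (1/3) - (0) = 1/3.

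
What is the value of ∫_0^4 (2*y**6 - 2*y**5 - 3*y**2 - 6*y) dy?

By the power rule, an antiderivative is F(y) = 2*y**7/7 - y**6/3 - y**3 - 3*y**2.
Then F(4) - F(0) = (67280/21) - (0) = 67280/21.

67280/21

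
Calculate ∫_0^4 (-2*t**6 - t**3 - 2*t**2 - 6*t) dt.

By the power rule, an antiderivative is F(t) = -2*t**7/7 - t**4/4 - 2*t**3/3 - 3*t**2.
Then F(4) - F(0) = (-101552/21) - (0) = -101552/21.

-101552/21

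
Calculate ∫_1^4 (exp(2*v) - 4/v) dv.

-8*log(2) - exp(2)/2 + exp(8)/2

An antiderivative is F(v) = exp(2*v)/2 - 4*log(v).
Then F(4) - F(1) = (-8*log(2) + exp(8)/2) - (exp(2)/2) = -8*log(2) - exp(2)/2 + exp(8)/2.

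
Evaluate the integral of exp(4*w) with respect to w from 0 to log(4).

Let u = exp(w), so du = exp(w) dw. When w = 0, u = 1; when w = log(4), u = 4.
The integral becomes ∫ u**3 du from 1 to 4, with antiderivative u**4/4.
Back in w: F(w) = exp(4*w)/4.
Then F(log(4)) - F(0) = (64) - (1/4) = 255/4.

255/4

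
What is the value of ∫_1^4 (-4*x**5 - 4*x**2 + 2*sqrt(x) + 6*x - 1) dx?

By the power rule, an antiderivative is F(x) = -2*x**6/3 + 4*x**(3/2)/3 - 4*x**3/3 + 3*x**2 - x.
Then F(4) - F(1) = (-8284/3) - (4/3) = -8288/3.

-8288/3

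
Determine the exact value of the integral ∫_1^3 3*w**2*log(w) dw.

Integrate by parts once (u = ln w, dv = 3*w**2 dw).
An antiderivative is F(w) = w**3*(3*log(w) - 1)/3.
Then F(3) - F(1) = (-9 + 27*log(3)) - (-1/3) = -26/3 + 27*log(3).

-26/3 + 27*log(3)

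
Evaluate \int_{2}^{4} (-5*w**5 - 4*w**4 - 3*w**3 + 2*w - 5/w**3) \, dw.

-691531/160

By the power rule, an antiderivative is F(w) = -5*w**6/6 - 4*w**5/5 - 3*w**4/4 + w**2 + 5/(2*w**2).
Then F(4) - F(2) = (-2116021/480) - (-10357/120) = -691531/160.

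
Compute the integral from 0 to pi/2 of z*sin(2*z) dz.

Integrate by parts once (u = z, dv = sin(2*z) dz).
An antiderivative is F(z) = -z*cos(2*z)/2 + sin(2*z)/4.
Then F(pi/2) - F(0) = (pi/4) - (0) = pi/4.

pi/4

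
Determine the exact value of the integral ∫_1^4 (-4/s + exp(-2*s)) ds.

An antiderivative is F(s) = -4*log(s) - exp(-2*s)/2.
Then F(4) - F(1) = (-8*log(2) - exp(-8)/2) - (-exp(-2)/2) = (-16*exp(8)*log(2) - 1 + exp(6))*exp(-8)/2.

(-16*exp(8)*log(2) - 1 + exp(6))*exp(-8)/2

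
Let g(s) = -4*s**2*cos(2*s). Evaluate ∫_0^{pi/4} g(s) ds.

Integrate by parts twice (u = s^2, dv = -4*cos(2*s) ds).
An antiderivative is F(s) = -2*s**2*sin(2*s) - 2*s*cos(2*s) + sin(2*s).
Then F(pi/4) - F(0) = (1 - pi**2/8) - (0) = 1 - pi**2/8.

1 - pi**2/8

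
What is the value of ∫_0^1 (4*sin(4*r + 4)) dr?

Let u = 4*r + 4, so du = 4 dr. When r = 0, u = 4; when r = 1, u = 8.
The integral becomes ∫ sin(u) du from 4 to 8, with antiderivative -cos(u).
Back in r: F(r) = -cos(4*r + 4).
Then F(1) - F(0) = (-cos(8)) - (-cos(4)) = cos(4) - cos(8).

cos(4) - cos(8)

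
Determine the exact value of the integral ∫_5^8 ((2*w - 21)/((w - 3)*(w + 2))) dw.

-5*log(7) + 2*log(5) + 8*log(2)

Factor the denominator: w**2 - w - 6 = (w + 2)(w - 3).
Partial fractions: (2*w - 21)/((w - 3)*(w + 2)) = 5/(w + 2) - 3/(w - 3).
An antiderivative is F(w) = -3*log(w - 3) + 5*log(w + 2).
Then F(8) - F(5) = (2*log(5) + 5*log(2)) - (-3*log(2) + 5*log(7)) = -5*log(7) + 2*log(5) + 8*log(2).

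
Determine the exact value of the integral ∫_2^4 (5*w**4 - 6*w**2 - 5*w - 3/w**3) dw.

27191/32

By the power rule, an antiderivative is F(w) = w**5 - 2*w**3 - 5*w**2/2 + 3/(2*w**2).
Then F(4) - F(2) = (27395/32) - (51/8) = 27191/32.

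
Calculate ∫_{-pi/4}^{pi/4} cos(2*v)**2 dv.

Use the identity cos^2(2*v) = (1 + cos(4*v))/2.
An antiderivative is F(v) = v/2 + sin(4*v)/8.
Then F(pi/4) - F(-pi/4) = (pi/8) - (-pi/8) = pi/4.

pi/4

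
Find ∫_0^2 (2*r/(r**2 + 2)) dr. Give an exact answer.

log(3)

Let u = r**2 + 2, so du = 2*r dr. When r = 0, u = 2; when r = 2, u = 6.
The integral becomes ∫ 1/u du from 2 to 6, with antiderivative log(u).
Back in r: F(r) = log(r**2 + 2).
Then F(2) - F(0) = (log(6)) - (log(2)) = log(3).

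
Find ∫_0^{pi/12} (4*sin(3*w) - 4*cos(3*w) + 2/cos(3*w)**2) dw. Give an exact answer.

An antiderivative is F(w) = -4*sin(3*w)/3 - 4*cos(3*w)/3 + 2*tan(3*w)/3.
Then F(pi/12) - F(0) = (2/3 - 4*sqrt(2)/3) - (-4/3) = 2 - 4*sqrt(2)/3.

2 - 4*sqrt(2)/3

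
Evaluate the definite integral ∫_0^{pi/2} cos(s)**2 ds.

pi/4

Use the identity cos^2(s) = (1 + cos(2*s))/2.
An antiderivative is F(s) = s/2 + sin(2*s)/4.
Then F(pi/2) - F(0) = (pi/4) - (0) = pi/4.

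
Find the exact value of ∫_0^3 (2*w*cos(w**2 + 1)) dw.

Let u = w**2 + 1, so du = 2*w dw. When w = 0, u = 1; when w = 3, u = 10.
The integral becomes ∫ cos(u) du from 1 to 10, with antiderivative sin(u).
Back in w: F(w) = sin(w**2 + 1).
Then F(3) - F(0) = (sin(10)) - (sin(1)) = -sin(1) + sin(10).

-sin(1) + sin(10)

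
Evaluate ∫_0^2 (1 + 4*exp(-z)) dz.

6 - 4*exp(-2)

An antiderivative is F(z) = z - 4*exp(-z).
Then F(2) - F(0) = (2 - 4*exp(-2)) - (-4) = 6 - 4*exp(-2).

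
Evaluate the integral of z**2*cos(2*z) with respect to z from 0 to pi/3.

-pi/12 - sqrt(3)/8 + sqrt(3)*pi**2/36

Integrate by parts twice (u = z^2, dv = cos(2*z) dz).
An antiderivative is F(z) = z**2*sin(2*z)/2 + z*cos(2*z)/2 - sin(2*z)/4.
Then F(pi/3) - F(0) = (-pi/12 - sqrt(3)/8 + sqrt(3)*pi**2/36) - (0) = -pi/12 - sqrt(3)/8 + sqrt(3)*pi**2/36.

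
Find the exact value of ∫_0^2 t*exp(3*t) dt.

Integrate by parts once (u = t, dv = exp(3*t) dt).
An antiderivative is F(t) = (3*t - 1)*exp(3*t)/9.
Then F(2) - F(0) = (5*exp(6)/9) - (-1/9) = 1/9 + 5*exp(6)/9.

1/9 + 5*exp(6)/9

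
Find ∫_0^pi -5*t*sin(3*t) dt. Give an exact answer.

Integrate by parts once (u = t, dv = -5*sin(3*t) dt).
An antiderivative is F(t) = 5*t*cos(3*t)/3 - 5*sin(3*t)/9.
Then F(pi) - F(0) = (-5*pi/3) - (0) = -5*pi/3.

-5*pi/3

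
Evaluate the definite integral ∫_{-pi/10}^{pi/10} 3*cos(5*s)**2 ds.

Use the identity cos^2(5*s) = (1 + cos(10*s))/2.
An antiderivative is F(s) = 3*s/2 + 3*sin(10*s)/20.
Then F(pi/10) - F(-pi/10) = (3*pi/20) - (-3*pi/20) = 3*pi/10.

3*pi/10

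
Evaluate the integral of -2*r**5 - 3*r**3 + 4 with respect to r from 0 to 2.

-76/3

By the power rule, an antiderivative is F(r) = -r**6/3 - 3*r**4/4 + 4*r.
Then F(2) - F(0) = (-76/3) - (0) = -76/3.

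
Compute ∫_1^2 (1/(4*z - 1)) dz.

An antiderivative is F(z) = log(4*z - 1)/4.
Then F(2) - F(1) = (log(7)/4) - (log(3)/4) = -log(3)/4 + log(7)/4.

-log(3)/4 + log(7)/4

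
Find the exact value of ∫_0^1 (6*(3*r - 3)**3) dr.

Let u = 3*r - 3, so du = 3 dr. When r = 0, u = -3; when r = 1, u = 0.
The integral becomes 2·∫ u**3 du from -3 to 0, with antiderivative u**4/2.
Back in r: F(r) = (3*r - 3)**4/2.
Then F(1) - F(0) = (0) - (81/2) = -81/2.

-81/2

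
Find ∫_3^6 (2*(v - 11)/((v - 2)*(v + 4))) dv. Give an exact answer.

-5*log(7) - log(2) + 5*log(5)

Factor the denominator: v**2 + 2*v - 8 = (v + 4)(v - 2).
Partial fractions: 2*(v - 11)/((v - 2)*(v + 4)) = 5/(v + 4) - 3/(v - 2).
An antiderivative is F(v) = -3*log(v - 2) + 5*log(v + 4).
Then F(6) - F(3) = (-log(2) + 5*log(5)) - (5*log(7)) = -5*log(7) - log(2) + 5*log(5).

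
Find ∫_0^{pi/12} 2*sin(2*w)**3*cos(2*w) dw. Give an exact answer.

1/64

Let u = sin(2*w), so du = 2*cos(2*w) dw. When w = 0, u = 0; when w = pi/12, u = 1/2.
The integral becomes ∫ u**3 du from 0 to 1/2, with antiderivative u**4/4.
Back in w: F(w) = sin(2*w)**4/4.
Then F(pi/12) - F(0) = (1/64) - (0) = 1/64.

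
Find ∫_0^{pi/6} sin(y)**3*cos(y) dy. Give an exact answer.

1/64

Let u = sin(y), so du = cos(y) dy. When y = 0, u = 0; when y = pi/6, u = 1/2.
The integral becomes ∫ u**3 du from 0 to 1/2, with antiderivative u**4/4.
Back in y: F(y) = sin(y)**4/4.
Then F(pi/6) - F(0) = (1/64) - (0) = 1/64.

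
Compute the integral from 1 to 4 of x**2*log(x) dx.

Integrate by parts once (u = ln x, dv = x**2 dx).
An antiderivative is F(x) = x**3*(3*log(x) - 1)/9.
Then F(4) - F(1) = (-64/9 + 128*log(2)/3) - (-1/9) = -7 + 128*log(2)/3.

-7 + 128*log(2)/3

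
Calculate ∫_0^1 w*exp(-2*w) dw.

Integrate by parts once (u = w, dv = exp(-2*w) dw).
An antiderivative is F(w) = (-2*w - 1)*exp(-2*w)/4.
Then F(1) - F(0) = (-3*exp(-2)/4) - (-1/4) = (-3 + exp(2))*exp(-2)/4.

(-3 + exp(2))*exp(-2)/4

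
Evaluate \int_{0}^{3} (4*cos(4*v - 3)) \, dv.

sin(3) + sin(9)

Let u = 4*v - 3, so du = 4 dv. When v = 0, u = -3; when v = 3, u = 9.
The integral becomes ∫ cos(u) du from -3 to 9, with antiderivative sin(u).
Back in v: F(v) = sin(4*v - 3).
Then F(3) - F(0) = (sin(9)) - (-sin(3)) = sin(3) + sin(9).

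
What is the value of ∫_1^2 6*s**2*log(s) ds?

-14/3 + 16*log(2)

Integrate by parts once (u = ln s, dv = 6*s**2 ds).
An antiderivative is F(s) = 2*s**3*(3*log(s) - 1)/3.
Then F(2) - F(1) = (-16/3 + 16*log(2)) - (-2/3) = -14/3 + 16*log(2).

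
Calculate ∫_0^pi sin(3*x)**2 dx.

pi/2

Use the identity sin^2(3*x) = (1 - cos(6*x))/2.
An antiderivative is F(x) = x/2 - sin(6*x)/12.
Then F(pi) - F(0) = (pi/2) - (0) = pi/2.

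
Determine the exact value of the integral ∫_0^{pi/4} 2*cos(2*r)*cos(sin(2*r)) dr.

sin(1)

Let u = sin(2*r), so du = 2*cos(2*r) dr. When r = 0, u = 0; when r = pi/4, u = 1.
The integral becomes ∫ cos(u) du from 0 to 1, with antiderivative sin(u).
Back in r: F(r) = sin(sin(2*r)).
Then F(pi/4) - F(0) = (sin(1)) - (0) = sin(1).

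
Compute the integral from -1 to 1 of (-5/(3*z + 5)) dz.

An antiderivative is F(z) = -5*log(3*z + 5)/3.
Then F(1) - F(-1) = (-log(32)) - (-5*log(2)/3) = -10*log(2)/3.

-10*log(2)/3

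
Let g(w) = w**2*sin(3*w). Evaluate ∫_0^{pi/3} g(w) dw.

-4/27 + pi**2/27

Integrate by parts twice (u = w^2, dv = sin(3*w) dw).
An antiderivative is F(w) = -w**2*cos(3*w)/3 + 2*w*sin(3*w)/9 + 2*cos(3*w)/27.
Then F(pi/3) - F(0) = (-2/27 + pi**2/27) - (2/27) = -4/27 + pi**2/27.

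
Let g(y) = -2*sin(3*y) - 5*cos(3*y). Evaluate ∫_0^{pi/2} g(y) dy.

An antiderivative is F(y) = -5*sin(3*y)/3 + 2*cos(3*y)/3.
Then F(pi/2) - F(0) = (5/3) - (2/3) = 1.

1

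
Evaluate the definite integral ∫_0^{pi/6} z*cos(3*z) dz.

-1/9 + pi/18

Integrate by parts once (u = z, dv = cos(3*z) dz).
An antiderivative is F(z) = z*sin(3*z)/3 + cos(3*z)/9.
Then F(pi/6) - F(0) = (pi/18) - (1/9) = -1/9 + pi/18.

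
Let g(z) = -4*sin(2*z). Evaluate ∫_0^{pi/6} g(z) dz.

-1

An antiderivative is F(z) = 2*cos(2*z).
Then F(pi/6) - F(0) = (1) - (2) = -1.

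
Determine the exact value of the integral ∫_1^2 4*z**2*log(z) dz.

-28/9 + 32*log(2)/3

Integrate by parts once (u = ln z, dv = 4*z**2 dz).
An antiderivative is F(z) = 4*z**3*(3*log(z) - 1)/9.
Then F(2) - F(1) = (-32/9 + 32*log(2)/3) - (-4/9) = -28/9 + 32*log(2)/3.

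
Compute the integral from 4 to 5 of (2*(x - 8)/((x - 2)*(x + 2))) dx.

-8*log(3) - 2*log(2) + 5*log(7)

Factor the denominator: x**2 - 4 = (x + 2)(x - 2).
Partial fractions: 2*(x - 8)/((x - 2)*(x + 2)) = 5/(x + 2) - 3/(x - 2).
An antiderivative is F(x) = -3*log(x - 2) + 5*log(x + 2).
Then F(5) - F(4) = (-3*log(3) + 5*log(7)) - (2*log(2) + 5*log(3)) = -8*log(3) - 2*log(2) + 5*log(7).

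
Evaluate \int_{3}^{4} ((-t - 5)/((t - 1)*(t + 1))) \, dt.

Factor the denominator: t**2 - 1 = (t + 1)(t - 1).
Partial fractions: (-t - 5)/((t - 1)*(t + 1)) = 2/(t + 1) - 3/(t - 1).
An antiderivative is F(t) = -3*log(t - 1) + 2*log(t + 1).
Then F(4) - F(3) = (log(25/27)) - (log(2)) = log(25/54).

log(25/54)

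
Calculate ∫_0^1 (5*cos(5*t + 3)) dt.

Let u = 5*t + 3, so du = 5 dt. When t = 0, u = 3; when t = 1, u = 8.
The integral becomes ∫ cos(u) du from 3 to 8, with antiderivative sin(u).
Back in t: F(t) = sin(5*t + 3).
Then F(1) - F(0) = (sin(8)) - (sin(3)) = -sin(3) + sin(8).

-sin(3) + sin(8)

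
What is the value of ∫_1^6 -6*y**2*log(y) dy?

Integrate by parts once (u = ln y, dv = -6*y**2 dy).
An antiderivative is F(y) = -2*y**3*(3*log(y) - 1)/3.
Then F(6) - F(1) = (-432*log(3) - 432*log(2) + 144) - (2/3) = -432*log(3) - 432*log(2) + 430/3.

-432*log(3) - 432*log(2) + 430/3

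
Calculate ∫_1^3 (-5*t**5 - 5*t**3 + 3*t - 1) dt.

By the power rule, an antiderivative is F(t) = -5*t**6/6 - 5*t**4/4 + 3*t**2/2 - t.
Then F(3) - F(1) = (-2793/4) - (-19/12) = -2090/3.

-2090/3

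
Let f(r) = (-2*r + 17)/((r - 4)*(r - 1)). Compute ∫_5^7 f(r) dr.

Factor the denominator: r**2 - 5*r + 4 = (r - 1)(r - 4).
Partial fractions: (-2*r + 17)/((r - 4)*(r - 1)) = -5/(r - 1) + 3/(r - 4).
An antiderivative is F(r) = 3*log(r - 4) - 5*log(r - 1).
Then F(7) - F(5) = (-5*log(2) - 2*log(3)) - (-10*log(2)) = log(32/9).

log(32/9)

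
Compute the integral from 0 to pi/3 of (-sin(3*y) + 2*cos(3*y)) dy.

An antiderivative is F(y) = 2*sin(3*y)/3 + cos(3*y)/3.
Then F(pi/3) - F(0) = (-1/3) - (1/3) = -2/3.

-2/3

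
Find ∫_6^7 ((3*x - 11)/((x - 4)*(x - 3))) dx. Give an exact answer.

log(8/3)

Factor the denominator: x**2 - 7*x + 12 = (x - 3)(x - 4).
Partial fractions: (3*x - 11)/((x - 4)*(x - 3)) = 2/(x - 3) + 1/(x - 4).
An antiderivative is F(x) = log(x - 4) + 2*log(x - 3).
Then F(7) - F(6) = (log(48)) - (log(18)) = log(8/3).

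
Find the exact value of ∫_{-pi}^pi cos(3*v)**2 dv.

Use the identity cos^2(3*v) = (1 + cos(6*v))/2.
An antiderivative is F(v) = v/2 + sin(6*v)/12.
Then F(pi) - F(-pi) = (pi/2) - (-pi/2) = pi.

pi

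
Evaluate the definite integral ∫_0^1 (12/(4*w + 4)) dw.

Let u = 4*w + 4, so du = 4 dw. When w = 0, u = 4; when w = 1, u = 8.
The integral becomes 3·∫ 1/u du from 4 to 8, with antiderivative 3*log(u).
Back in w: F(w) = 3*log(4*w + 4).
Then F(1) - F(0) = (9*log(2)) - (log(64)) = log(8).

log(8)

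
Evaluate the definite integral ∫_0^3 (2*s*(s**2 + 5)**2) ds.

873

Let u = s**2 + 5, so du = 2*s ds. When s = 0, u = 5; when s = 3, u = 14.
The integral becomes ∫ u**2 du from 5 to 14, with antiderivative u**3/3.
Back in s: F(s) = (s**2 + 5)**3/3.
Then F(3) - F(0) = (2744/3) - (125/3) = 873.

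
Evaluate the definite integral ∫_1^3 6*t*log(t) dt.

Integrate by parts once (u = ln t, dv = 6*t dt).
An antiderivative is F(t) = 3*t**2*(2*log(t) - 1)/2.
Then F(3) - F(1) = (-27/2 + 27*log(3)) - (-3/2) = -12 + 27*log(3).

-12 + 27*log(3)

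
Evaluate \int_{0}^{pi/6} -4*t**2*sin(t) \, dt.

-4*sqrt(3) - 2*pi/3 + sqrt(3)*pi**2/18 + 8

Integrate by parts twice (u = t^2, dv = -4*sin(t) dt).
An antiderivative is F(t) = 4*t**2*cos(t) - 8*t*sin(t) - 8*cos(t).
Then F(pi/6) - F(0) = (-4*sqrt(3) - 2*pi/3 + sqrt(3)*pi**2/18) - (-8) = -4*sqrt(3) - 2*pi/3 + sqrt(3)*pi**2/18 + 8.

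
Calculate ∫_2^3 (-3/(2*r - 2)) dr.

-3*log(2)/2

An antiderivative is F(r) = -3*log(2*r - 2)/2.
Then F(3) - F(2) = (-log(8)) - (-3*log(2)/2) = -3*log(2)/2.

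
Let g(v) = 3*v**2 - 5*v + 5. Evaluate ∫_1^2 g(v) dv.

9/2

By the power rule, an antiderivative is F(v) = v**3 - 5*v**2/2 + 5*v.
Then F(2) - F(1) = (8) - (7/2) = 9/2.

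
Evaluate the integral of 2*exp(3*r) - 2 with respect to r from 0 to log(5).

248/3 - log(25)

An antiderivative is F(r) = 2*exp(3*r)/3 - 2*r.
Then F(log(5)) - F(0) = (250/3 - log(25)) - (2/3) = 248/3 - log(25).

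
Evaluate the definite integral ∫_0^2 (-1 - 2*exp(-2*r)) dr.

An antiderivative is F(r) = -r + exp(-2*r).
Then F(2) - F(0) = (-2 + exp(-4)) - (1) = -3 + exp(-4).

-3 + exp(-4)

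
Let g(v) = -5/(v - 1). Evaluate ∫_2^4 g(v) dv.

-5*log(3)

An antiderivative is F(v) = -5*log(v - 1).
Then F(4) - F(2) = (-5*log(3)) - (0) = -5*log(3).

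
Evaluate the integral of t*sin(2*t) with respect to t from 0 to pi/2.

Integrate by parts once (u = t, dv = sin(2*t) dt).
An antiderivative is F(t) = -t*cos(2*t)/2 + sin(2*t)/4.
Then F(pi/2) - F(0) = (pi/4) - (0) = pi/4.

pi/4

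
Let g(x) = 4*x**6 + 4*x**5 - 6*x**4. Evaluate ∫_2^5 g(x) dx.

By the power rule, an antiderivative is F(x) = 4*x**7/7 + 2*x**6/3 - 6*x**5/5.
Then F(5) - F(2) = (1077500/21) - (8128/105) = 1793124/35.

1793124/35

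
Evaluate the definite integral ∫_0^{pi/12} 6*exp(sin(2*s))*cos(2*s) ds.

-3 + 3*exp(1/2)

Let u = sin(2*s), so du = 2*cos(2*s) ds. When s = 0, u = 0; when s = pi/12, u = 1/2.
The integral becomes 3·∫ exp(u) du from 0 to 1/2, with antiderivative 3*exp(u).
Back in s: F(s) = 3*exp(sin(2*s)).
Then F(pi/12) - F(0) = (3*exp(1/2)) - (3) = -3 + 3*exp(1/2).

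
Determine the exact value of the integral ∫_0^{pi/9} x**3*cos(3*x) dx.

-sqrt(3)*pi/81 + sqrt(3)*pi**3/4374 + pi**2/486 + 1/27

Integrate by parts 3 times (u = x^3, dv = cos(3*x) dx).
An antiderivative is F(x) = x**3*sin(3*x)/3 + x**2*cos(3*x)/3 - 2*x*sin(3*x)/9 - 2*cos(3*x)/27.
Then F(pi/9) - F(0) = (-sqrt(3)*pi/81 - 1/27 + sqrt(3)*pi**3/4374 + pi**2/486) - (-2/27) = -sqrt(3)*pi/81 + sqrt(3)*pi**3/4374 + pi**2/486 + 1/27.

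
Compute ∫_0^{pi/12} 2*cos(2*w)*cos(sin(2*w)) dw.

Let u = sin(2*w), so du = 2*cos(2*w) dw. When w = 0, u = 0; when w = pi/12, u = 1/2.
The integral becomes ∫ cos(u) du from 0 to 1/2, with antiderivative sin(u).
Back in w: F(w) = sin(sin(2*w)).
Then F(pi/12) - F(0) = (sin(1/2)) - (0) = sin(1/2).

sin(1/2)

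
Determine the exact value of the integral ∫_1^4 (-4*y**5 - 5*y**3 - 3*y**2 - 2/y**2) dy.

By the power rule, an antiderivative is F(y) = -2*y**6/3 - 5*y**4/4 - y**3 + 2/y.
Then F(4) - F(1) = (-18685/6) - (-11/12) = -12453/4.

-12453/4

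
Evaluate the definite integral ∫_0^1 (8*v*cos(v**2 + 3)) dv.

4*sin(4) - 4*sin(3)

Let u = v**2 + 3, so du = 2*v dv. When v = 0, u = 3; when v = 1, u = 4.
The integral becomes 4·∫ cos(u) du from 3 to 4, with antiderivative 4*sin(u).
Back in v: F(v) = 4*sin(v**2 + 3).
Then F(1) - F(0) = (4*sin(4)) - (4*sin(3)) = 4*sin(4) - 4*sin(3).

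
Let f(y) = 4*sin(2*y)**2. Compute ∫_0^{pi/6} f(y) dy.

-sqrt(3)/4 + pi/3

Use the identity sin^2(2*y) = (1 - cos(4*y))/2.
An antiderivative is F(y) = 2*y - sin(4*y)/2.
Then F(pi/6) - F(0) = (-sqrt(3)/4 + pi/3) - (0) = -sqrt(3)/4 + pi/3.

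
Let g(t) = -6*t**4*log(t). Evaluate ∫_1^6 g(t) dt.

1866 - 46656*log(6)/5

Integrate by parts once (u = ln t, dv = -6*t**4 dt).
An antiderivative is F(t) = -6*t**5*(5*log(t) - 1)/25.
Then F(6) - F(1) = (46656/25 - 46656*log(6)/5) - (6/25) = 1866 - 46656*log(6)/5.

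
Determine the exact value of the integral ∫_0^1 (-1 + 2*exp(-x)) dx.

An antiderivative is F(x) = -x - 2*exp(-x).
Then F(1) - F(0) = (-1 - 2*exp(-1)) - (-2) = 1 - 2*exp(-1).

1 - 2*exp(-1)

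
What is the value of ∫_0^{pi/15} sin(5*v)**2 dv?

-sqrt(3)/40 + pi/30

Use the identity sin^2(5*v) = (1 - cos(10*v))/2.
An antiderivative is F(v) = v/2 - sin(10*v)/20.
Then F(pi/15) - F(0) = (-sqrt(3)/40 + pi/30) - (0) = -sqrt(3)/40 + pi/30.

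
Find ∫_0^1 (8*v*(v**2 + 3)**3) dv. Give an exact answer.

175

Let u = v**2 + 3, so du = 2*v dv. When v = 0, u = 3; when v = 1, u = 4.
The integral becomes 4·∫ u**3 du from 3 to 4, with antiderivative u**4.
Back in v: F(v) = (v**2 + 3)**4.
Then F(1) - F(0) = (256) - (81) = 175.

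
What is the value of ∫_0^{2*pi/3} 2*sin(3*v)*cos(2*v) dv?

Use the identity sin(3*v)cos(2*v) = [sin(5*v) + sin(v)]/2.
An antiderivative is F(v) = -cos(v) - cos(5*v)/5.
Then F(2*pi/3) - F(0) = (3/5) - (-6/5) = 9/5.

9/5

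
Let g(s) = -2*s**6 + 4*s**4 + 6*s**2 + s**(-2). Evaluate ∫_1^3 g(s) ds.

-39722/105

By the power rule, an antiderivative is F(s) = -2*s**7/7 + 4*s**5/5 + 2*s**3 - 1/s.
Then F(3) - F(1) = (-39563/105) - (53/35) = -39722/105.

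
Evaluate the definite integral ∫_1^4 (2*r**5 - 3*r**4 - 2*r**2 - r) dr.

By the power rule, an antiderivative is F(r) = r**6/3 - 3*r**5/5 - 2*r**3/3 - r**2/2.
Then F(4) - F(1) = (10504/15) - (-43/30) = 7017/10.

7017/10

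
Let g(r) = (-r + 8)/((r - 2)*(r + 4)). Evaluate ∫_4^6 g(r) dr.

Factor the denominator: r**2 + 2*r - 8 = (r + 4)(r - 2).
Partial fractions: (-r + 8)/((r - 2)*(r + 4)) = -2/(r + 4) + 1/(r - 2).
An antiderivative is F(r) = log(r - 2) - 2*log(r + 4).
Then F(6) - F(4) = (-log(25)) - (-log(32)) = log(32/25).

log(32/25)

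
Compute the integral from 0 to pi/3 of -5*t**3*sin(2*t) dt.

Integrate by parts 3 times (u = t^3, dv = -5*sin(2*t) dt).
An antiderivative is F(t) = 5*t**3*cos(2*t)/2 - 15*t**2*sin(2*t)/4 - 15*t*cos(2*t)/4 + 15*sin(2*t)/8.
Then F(pi/3) - F(0) = (-5*sqrt(3)*pi**2/24 - 5*pi**3/108 + 15*sqrt(3)/16 + 5*pi/8) - (0) = -5*sqrt(3)*pi**2/24 - 5*pi**3/108 + 15*sqrt(3)/16 + 5*pi/8.

-5*sqrt(3)*pi**2/24 - 5*pi**3/108 + 15*sqrt(3)/16 + 5*pi/8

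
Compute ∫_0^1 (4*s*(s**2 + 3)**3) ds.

175/2

Let u = s**2 + 3, so du = 2*s ds. When s = 0, u = 3; when s = 1, u = 4.
The integral becomes 2·∫ u**3 du from 3 to 4, with antiderivative u**4/2.
Back in s: F(s) = (s**2 + 3)**4/2.
Then F(1) - F(0) = (128) - (81/2) = 175/2.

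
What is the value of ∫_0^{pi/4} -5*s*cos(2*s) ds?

Integrate by parts once (u = s, dv = -5*cos(2*s) ds).
An antiderivative is F(s) = -5*s*sin(2*s)/2 - 5*cos(2*s)/4.
Then F(pi/4) - F(0) = (-5*pi/8) - (-5/4) = 5/4 - 5*pi/8.

5/4 - 5*pi/8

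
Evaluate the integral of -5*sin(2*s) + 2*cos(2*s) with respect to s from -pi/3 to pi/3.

An antiderivative is F(s) = sin(2*s) + 5*cos(2*s)/2.
Then F(pi/3) - F(-pi/3) = (-5/4 + sqrt(3)/2) - (-5/4 - sqrt(3)/2) = sqrt(3).

sqrt(3)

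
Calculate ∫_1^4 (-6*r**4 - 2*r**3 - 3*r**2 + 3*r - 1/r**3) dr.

-223371/160

By the power rule, an antiderivative is F(r) = -6*r**5/5 - r**4/2 - r**3 + 3*r**2/2 + 1/(2*r**2).
Then F(4) - F(1) = (-223483/160) - (-7/10) = -223371/160.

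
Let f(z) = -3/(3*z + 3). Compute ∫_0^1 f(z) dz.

An antiderivative is F(z) = -log(3*z + 3).
Then F(1) - F(0) = (-log(6)) - (-log(3)) = -log(2).

-log(2)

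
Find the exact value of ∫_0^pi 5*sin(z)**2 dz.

5*pi/2

Use the identity sin^2(z) = (1 - cos(2*z))/2.
An antiderivative is F(z) = 5*z/2 - 5*sin(2*z)/4.
Then F(pi) - F(0) = (5*pi/2) - (0) = 5*pi/2.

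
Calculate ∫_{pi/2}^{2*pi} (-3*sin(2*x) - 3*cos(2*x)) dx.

3

An antiderivative is F(x) = -3*sin(2*x)/2 + 3*cos(2*x)/2.
Then F(2*pi) - F(pi/2) = (3/2) - (-3/2) = 3.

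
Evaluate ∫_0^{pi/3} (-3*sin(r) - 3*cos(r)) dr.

-3*sqrt(3)/2 - 3/2

An antiderivative is F(r) = -3*sin(r) + 3*cos(r).
Then F(pi/3) - F(0) = (3/2 - 3*sqrt(3)/2) - (3) = -3*sqrt(3)/2 - 3/2.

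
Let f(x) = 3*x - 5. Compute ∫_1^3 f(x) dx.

2

By the power rule, an antiderivative is F(x) = 3*x**2/2 - 5*x.
Then F(3) - F(1) = (-3/2) - (-7/2) = 2.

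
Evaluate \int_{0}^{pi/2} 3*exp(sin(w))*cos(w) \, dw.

Let u = sin(w), so du = cos(w) dw. When w = 0, u = 0; when w = pi/2, u = 1.
The integral becomes 3·∫ exp(u) du from 0 to 1, with antiderivative 3*exp(u).
Back in w: F(w) = 3*exp(sin(w)).
Then F(pi/2) - F(0) = (3*E) - (3) = -3 + 3*E.

-3 + 3*E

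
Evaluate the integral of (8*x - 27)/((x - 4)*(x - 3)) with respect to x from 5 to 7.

3*log(2) + 5*log(3)

Factor the denominator: x**2 - 7*x + 12 = (x - 3)(x - 4).
Partial fractions: (8*x - 27)/((x - 4)*(x - 3)) = 3/(x - 3) + 5/(x - 4).
An antiderivative is F(x) = 5*log(x - 4) + 3*log(x - 3).
Then F(7) - F(5) = (6*log(2) + 5*log(3)) - (log(8)) = 3*log(2) + 5*log(3).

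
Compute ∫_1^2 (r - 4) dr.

By the power rule, an antiderivative is F(r) = r**2/2 - 4*r.
Then F(2) - F(1) = (-6) - (-7/2) = -5/2.

-5/2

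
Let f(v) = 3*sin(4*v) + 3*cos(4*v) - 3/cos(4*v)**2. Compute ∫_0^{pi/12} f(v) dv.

3/8 - 3*sqrt(3)/8

An antiderivative is F(v) = 3*sin(4*v)/4 - 3*cos(4*v)/4 - 3*tan(4*v)/4.
Then F(pi/12) - F(0) = (-3*sqrt(3)/8 - 3/8) - (-3/4) = 3/8 - 3*sqrt(3)/8.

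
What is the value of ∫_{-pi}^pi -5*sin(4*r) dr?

0

An antiderivative is F(r) = 5*cos(4*r)/4.
Then F(pi) - F(-pi) = (5/4) - (5/4) = 0.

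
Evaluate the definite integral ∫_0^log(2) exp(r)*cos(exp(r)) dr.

Let u = exp(r), so du = exp(r) dr. When r = 0, u = 1; when r = log(2), u = 2.
The integral becomes ∫ cos(u) du from 1 to 2, with antiderivative sin(u).
Back in r: F(r) = sin(exp(r)).
Then F(log(2)) - F(0) = (sin(2)) - (sin(1)) = -sin(1) + sin(2).

-sin(1) + sin(2)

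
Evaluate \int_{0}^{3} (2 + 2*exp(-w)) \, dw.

8 - 2*exp(-3)

An antiderivative is F(w) = 2*w - 2*exp(-w).
Then F(3) - F(0) = (6 - 2*exp(-3)) - (-2) = 8 - 2*exp(-3).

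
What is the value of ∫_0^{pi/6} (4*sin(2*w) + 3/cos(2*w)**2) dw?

1 + 3*sqrt(3)/2

An antiderivative is F(w) = -2*cos(2*w) + 3*tan(2*w)/2.
Then F(pi/6) - F(0) = (-1 + 3*sqrt(3)/2) - (-2) = 1 + 3*sqrt(3)/2.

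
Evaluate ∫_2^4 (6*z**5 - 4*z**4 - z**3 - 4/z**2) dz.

15887/5

By the power rule, an antiderivative is F(z) = z**6 - 4*z**5/5 - z**4/4 + 4/z.
Then F(4) - F(2) = (16069/5) - (182/5) = 15887/5.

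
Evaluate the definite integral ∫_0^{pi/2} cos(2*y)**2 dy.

pi/4

Use the identity cos^2(2*y) = (1 + cos(4*y))/2.
An antiderivative is F(y) = y/2 + sin(4*y)/8.
Then F(pi/2) - F(0) = (pi/4) - (0) = pi/4.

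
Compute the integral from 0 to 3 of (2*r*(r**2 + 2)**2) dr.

Let u = r**2 + 2, so du = 2*r dr. When r = 0, u = 2; when r = 3, u = 11.
The integral becomes ∫ u**2 du from 2 to 11, with antiderivative u**3/3.
Back in r: F(r) = (r**2 + 2)**3/3.
Then F(3) - F(0) = (1331/3) - (8/3) = 441.

441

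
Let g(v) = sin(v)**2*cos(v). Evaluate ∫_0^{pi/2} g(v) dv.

1/3

Let u = sin(v), so du = cos(v) dv. When v = 0, u = 0; when v = pi/2, u = 1.
The integral becomes ∫ u**2 du from 0 to 1, with antiderivative u**3/3.
Back in v: F(v) = sin(v)**3/3.
Then F(pi/2) - F(0) = (1/3) - (0) = 1/3.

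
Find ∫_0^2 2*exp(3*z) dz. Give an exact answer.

-2/3 + 2*exp(6)/3

An antiderivative is F(z) = 2*exp(3*z)/3.
Then F(2) - F(0) = (2*exp(6)/3) - (2/3) = -2/3 + 2*exp(6)/3.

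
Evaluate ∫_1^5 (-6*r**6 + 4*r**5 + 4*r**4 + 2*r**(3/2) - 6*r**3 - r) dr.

-1924896/35 + 20*sqrt(5)

By the power rule, an antiderivative is F(r) = -6*r**7/7 + 2*r**6/3 + 4*r**(5/2)/5 + 4*r**5/5 - 3*r**4/2 - r**2/2.
Then F(5) - F(1) = (-1154950/21 + 20*sqrt(5)) - (-62/105) = -1924896/35 + 20*sqrt(5).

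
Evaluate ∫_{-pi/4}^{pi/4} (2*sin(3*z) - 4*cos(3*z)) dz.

An antiderivative is F(z) = -4*sin(3*z)/3 - 2*cos(3*z)/3.
Then F(pi/4) - F(-pi/4) = (-sqrt(2)/3) - (sqrt(2)) = -4*sqrt(2)/3.

-4*sqrt(2)/3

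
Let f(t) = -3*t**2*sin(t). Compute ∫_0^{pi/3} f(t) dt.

Integrate by parts twice (u = t^2, dv = -3*sin(t) dt).
An antiderivative is F(t) = 3*t**2*cos(t) - 6*t*sin(t) - 6*cos(t).
Then F(pi/3) - F(0) = (-sqrt(3)*pi - 3 + pi**2/6) - (-6) = -sqrt(3)*pi + pi**2/6 + 3.

-sqrt(3)*pi + pi**2/6 + 3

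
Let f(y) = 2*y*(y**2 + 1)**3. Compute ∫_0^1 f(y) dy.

15/4

Let u = y**2 + 1, so du = 2*y dy. When y = 0, u = 1; when y = 1, u = 2.
The integral becomes ∫ u**3 du from 1 to 2, with antiderivative u**4/4.
Back in y: F(y) = (y**2 + 1)**4/4.
Then F(1) - F(0) = (4) - (1/4) = 15/4.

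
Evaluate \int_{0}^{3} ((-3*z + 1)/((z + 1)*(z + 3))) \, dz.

Factor the denominator: z**2 + 4*z + 3 = (z + 3)(z + 1).
Partial fractions: (-3*z + 1)/((z + 1)*(z + 3)) = -5/(z + 3) + 2/(z + 1).
An antiderivative is F(z) = 2*log(z + 1) - 5*log(z + 3).
Then F(3) - F(0) = (-5*log(3) - log(2)) - (-5*log(3)) = -log(2).

-log(2)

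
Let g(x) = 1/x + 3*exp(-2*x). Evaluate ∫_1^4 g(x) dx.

An antiderivative is F(x) = log(x) - 3*exp(-2*x)/2.
Then F(4) - F(1) = (-3*exp(-8)/2 + 2*log(2)) - (-3*exp(-2)/2) = -3*exp(-8)/2 + 3*exp(-2)/2 + 2*log(2).

-3*exp(-8)/2 + 3*exp(-2)/2 + 2*log(2)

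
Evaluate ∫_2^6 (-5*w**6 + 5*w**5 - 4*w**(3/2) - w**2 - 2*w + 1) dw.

-3383804/21 - 288*sqrt(6)/5 + 32*sqrt(2)/5

By the power rule, an antiderivative is F(w) = -5*w**7/7 + 5*w**6/6 - 8*w**(5/2)/5 - w**3/3 - w**2 + w.
Then F(6) - F(2) = (-1128234/7 - 288*sqrt(6)/5) - (-898/21 - 32*sqrt(2)/5) = -3383804/21 - 288*sqrt(6)/5 + 32*sqrt(2)/5.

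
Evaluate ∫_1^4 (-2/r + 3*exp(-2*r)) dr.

An antiderivative is F(r) = -2*log(r) - 3*exp(-2*r)/2.
Then F(4) - F(1) = (-4*log(2) - 3*exp(-8)/2) - (-3*exp(-2)/2) = -4*log(2) - 3*exp(-8)/2 + 3*exp(-2)/2.

-4*log(2) - 3*exp(-8)/2 + 3*exp(-2)/2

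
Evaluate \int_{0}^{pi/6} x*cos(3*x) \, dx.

-1/9 + pi/18

Integrate by parts once (u = x, dv = cos(3*x) dx).
An antiderivative is F(x) = x*sin(3*x)/3 + cos(3*x)/9.
Then F(pi/6) - F(0) = (pi/18) - (1/9) = -1/9 + pi/18.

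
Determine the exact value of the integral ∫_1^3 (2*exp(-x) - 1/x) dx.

An antiderivative is F(x) = -log(x) - 2*exp(-x).
Then F(3) - F(1) = (-log(3) - 2*exp(-3)) - (-2*exp(-1)) = -log(3) - 2*exp(-3) + 2*exp(-1).

-log(3) - 2*exp(-3) + 2*exp(-1)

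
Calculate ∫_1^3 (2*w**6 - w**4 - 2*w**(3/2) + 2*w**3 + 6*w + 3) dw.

22644/35 - 36*sqrt(3)/5

By the power rule, an antiderivative is F(w) = 2*w**7/7 - 4*w**(5/2)/5 - w**5/5 + w**4/2 + 3*w**2 + 3*w.
Then F(3) - F(1) = (45693/70 - 36*sqrt(3)/5) - (81/14) = 22644/35 - 36*sqrt(3)/5.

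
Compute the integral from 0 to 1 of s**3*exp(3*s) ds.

2/27 + 4*exp(3)/27

Integrate by parts 3 times (u = s^3, dv = exp(3*s) ds).
An antiderivative is F(s) = (9*s**3 - 9*s**2 + 6*s - 2)*exp(3*s)/27.
Then F(1) - F(0) = (4*exp(3)/27) - (-2/27) = 2/27 + 4*exp(3)/27.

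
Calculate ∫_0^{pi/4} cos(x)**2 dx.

Use the identity cos^2(x) = (1 + cos(2*x))/2.
An antiderivative is F(x) = x/2 + sin(2*x)/4.
Then F(pi/4) - F(0) = (1/4 + pi/8) - (0) = 1/4 + pi/8.

1/4 + pi/8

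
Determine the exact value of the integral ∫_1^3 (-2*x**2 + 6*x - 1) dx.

By the power rule, an antiderivative is F(x) = -2*x**3/3 + 3*x**2 - x.
Then F(3) - F(1) = (6) - (4/3) = 14/3.

14/3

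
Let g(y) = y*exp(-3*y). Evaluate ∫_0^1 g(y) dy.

(-4 + exp(3))*exp(-3)/9

Integrate by parts once (u = y, dv = exp(-3*y) dy).
An antiderivative is F(y) = (-3*y - 1)*exp(-3*y)/9.
Then F(1) - F(0) = (-4*exp(-3)/9) - (-1/9) = (-4 + exp(3))*exp(-3)/9.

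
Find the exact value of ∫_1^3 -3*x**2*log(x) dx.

26/3 - 27*log(3)

Integrate by parts once (u = ln x, dv = -3*x**2 dx).
An antiderivative is F(x) = -x**3*(3*log(x) - 1)/3.
Then F(3) - F(1) = (9 - 27*log(3)) - (1/3) = 26/3 - 27*log(3).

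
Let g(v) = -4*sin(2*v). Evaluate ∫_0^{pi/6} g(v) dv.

An antiderivative is F(v) = 2*cos(2*v).
Then F(pi/6) - F(0) = (1) - (2) = -1.

-1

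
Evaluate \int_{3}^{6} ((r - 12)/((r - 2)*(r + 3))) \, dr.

Factor the denominator: r**2 + r - 6 = (r + 3)(r - 2).
Partial fractions: (r - 12)/((r - 2)*(r + 3)) = 3/(r + 3) - 2/(r - 2).
An antiderivative is F(r) = -2*log(r - 2) + 3*log(r + 3).
Then F(6) - F(3) = (-4*log(2) + 6*log(3)) - (3*log(2) + 3*log(3)) = -7*log(2) + 3*log(3).

-7*log(2) + 3*log(3)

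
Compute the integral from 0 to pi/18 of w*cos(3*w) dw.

-1/9 + pi/108 + sqrt(3)/18

Integrate by parts once (u = w, dv = cos(3*w) dw).
An antiderivative is F(w) = w*sin(3*w)/3 + cos(3*w)/9.
Then F(pi/18) - F(0) = (pi/108 + sqrt(3)/18) - (1/9) = -1/9 + pi/108 + sqrt(3)/18.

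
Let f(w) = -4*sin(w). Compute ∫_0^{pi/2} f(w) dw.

-4

An antiderivative is F(w) = 4*cos(w).
Then F(pi/2) - F(0) = (0) - (4) = -4.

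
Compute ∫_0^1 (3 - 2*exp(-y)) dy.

An antiderivative is F(y) = 3*y + 2*exp(-y).
Then F(1) - F(0) = (2*exp(-1) + 3) - (2) = 2*exp(-1) + 1.

2*exp(-1) + 1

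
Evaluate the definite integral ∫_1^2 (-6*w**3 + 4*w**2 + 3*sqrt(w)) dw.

-91/6 + 4*sqrt(2)

By the power rule, an antiderivative is F(w) = -3*w**4/2 + 2*w**(3/2) + 4*w**3/3.
Then F(2) - F(1) = (-40/3 + 4*sqrt(2)) - (11/6) = -91/6 + 4*sqrt(2).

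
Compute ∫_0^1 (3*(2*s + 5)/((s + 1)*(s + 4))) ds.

Factor the denominator: s**2 + 5*s + 4 = (s + 4)(s + 1).
Partial fractions: 3*(2*s + 5)/((s + 1)*(s + 4)) = 3/(s + 4) + 3/(s + 1).
An antiderivative is F(s) = 3*log(s + 1) + 3*log(s + 4).
Then F(1) - F(0) = (3*log(2) + 3*log(5)) - (log(64)) = -3*log(2) + 3*log(5).

-3*log(2) + 3*log(5)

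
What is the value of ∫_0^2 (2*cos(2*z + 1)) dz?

Let u = 2*z + 1, so du = 2 dz. When z = 0, u = 1; when z = 2, u = 5.
The integral becomes ∫ cos(u) du from 1 to 5, with antiderivative sin(u).
Back in z: F(z) = sin(2*z + 1).
Then F(2) - F(0) = (sin(5)) - (sin(1)) = sin(5) - sin(1).

sin(5) - sin(1)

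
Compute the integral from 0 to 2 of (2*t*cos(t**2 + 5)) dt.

Let u = t**2 + 5, so du = 2*t dt. When t = 0, u = 5; when t = 2, u = 9.
The integral becomes ∫ cos(u) du from 5 to 9, with antiderivative sin(u).
Back in t: F(t) = sin(t**2 + 5).
Then F(2) - F(0) = (sin(9)) - (sin(5)) = sin(9) - sin(5).

sin(9) - sin(5)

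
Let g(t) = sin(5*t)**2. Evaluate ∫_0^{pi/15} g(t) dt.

Use the identity sin^2(5*t) = (1 - cos(10*t))/2.
An antiderivative is F(t) = t/2 - sin(10*t)/20.
Then F(pi/15) - F(0) = (-sqrt(3)/40 + pi/30) - (0) = -sqrt(3)/40 + pi/30.

-sqrt(3)/40 + pi/30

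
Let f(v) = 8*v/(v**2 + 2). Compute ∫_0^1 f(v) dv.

Let u = v**2 + 2, so du = 2*v dv. When v = 0, u = 2; when v = 1, u = 3.
The integral becomes 4·∫ 1/u du from 2 to 3, with antiderivative 4*log(u).
Back in v: F(v) = 4*log(v**2 + 2).
Then F(1) - F(0) = (log(81)) - (log(16)) = log(81/16).

log(81/16)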